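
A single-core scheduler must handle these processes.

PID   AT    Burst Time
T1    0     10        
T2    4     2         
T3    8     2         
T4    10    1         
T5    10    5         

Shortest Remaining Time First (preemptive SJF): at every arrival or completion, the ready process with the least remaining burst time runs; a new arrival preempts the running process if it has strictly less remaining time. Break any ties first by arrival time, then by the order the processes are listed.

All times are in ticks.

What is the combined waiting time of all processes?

10

Timeline: | T1 0-4 | T2 4-6 | T1 6-8 | T3 8-10 | T4 10-11 | T1 11-15 | T5 15-20 |
Completion: T1=15  T2=6  T3=10  T4=11  T5=20
Waiting = turnaround − burst: T1=5, T2=0, T3=0, T4=0, T5=5
Total waiting = 5 + 0 + 0 + 0 + 5 = 10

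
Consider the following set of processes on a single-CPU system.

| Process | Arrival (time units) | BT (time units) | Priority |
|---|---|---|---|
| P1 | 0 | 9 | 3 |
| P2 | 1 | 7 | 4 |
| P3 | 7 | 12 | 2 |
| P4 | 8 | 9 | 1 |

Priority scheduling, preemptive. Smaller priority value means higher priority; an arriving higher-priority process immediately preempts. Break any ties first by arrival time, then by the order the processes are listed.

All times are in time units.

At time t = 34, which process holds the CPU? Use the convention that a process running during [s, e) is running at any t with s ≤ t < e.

Gantt: | P1 0-7 | P3 7-8 | P4 8-17 | P3 17-28 | P1 28-30 | P2 30-37 |
Completion: P1=30  P2=37  P3=28  P4=17

P2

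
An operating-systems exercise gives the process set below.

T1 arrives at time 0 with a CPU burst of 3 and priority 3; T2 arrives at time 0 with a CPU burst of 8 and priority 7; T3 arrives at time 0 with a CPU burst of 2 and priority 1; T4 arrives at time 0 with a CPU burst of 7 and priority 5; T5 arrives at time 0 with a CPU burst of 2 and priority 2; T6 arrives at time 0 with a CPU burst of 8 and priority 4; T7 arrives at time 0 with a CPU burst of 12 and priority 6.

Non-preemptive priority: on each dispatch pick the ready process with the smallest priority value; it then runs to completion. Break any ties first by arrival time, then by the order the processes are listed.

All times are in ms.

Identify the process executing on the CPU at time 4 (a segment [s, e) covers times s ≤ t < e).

T1

Timeline: | T3 0-2 | T5 2-4 | T1 4-7 | T6 7-15 | T4 15-22 | T7 22-34 | T2 34-42 |
Completion: T1=7  T2=42  T3=2  T4=22  T5=4  T6=15  T7=34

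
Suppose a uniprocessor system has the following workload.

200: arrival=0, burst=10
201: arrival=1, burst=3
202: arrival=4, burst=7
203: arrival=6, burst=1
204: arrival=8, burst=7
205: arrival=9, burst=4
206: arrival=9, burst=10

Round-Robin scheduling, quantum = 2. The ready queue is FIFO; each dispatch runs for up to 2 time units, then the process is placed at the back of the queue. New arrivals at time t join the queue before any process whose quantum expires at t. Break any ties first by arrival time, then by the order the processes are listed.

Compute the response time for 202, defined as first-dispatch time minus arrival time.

2

Schedule: | 200 0-2 | 201 2-4 | 200 4-6 | 202 6-8 | 201 8-9 | 203 9-10 | 200 10-12 | 204 12-14 | 202 14-16 | 205 16-18 | 206 18-20 | 200 20-22 | 204 22-24 | 202 24-26 | 205 26-28 | 206 28-30 | 200 30-32 | 204 32-34 | 202 34-35 | 206 35-37 | 204 37-38 | 206 38-42 |
Completion: 200=32  201=9  202=35  203=10  204=38  205=28  206=42
Response(202) = first start − arrival = 6 − 4 = 2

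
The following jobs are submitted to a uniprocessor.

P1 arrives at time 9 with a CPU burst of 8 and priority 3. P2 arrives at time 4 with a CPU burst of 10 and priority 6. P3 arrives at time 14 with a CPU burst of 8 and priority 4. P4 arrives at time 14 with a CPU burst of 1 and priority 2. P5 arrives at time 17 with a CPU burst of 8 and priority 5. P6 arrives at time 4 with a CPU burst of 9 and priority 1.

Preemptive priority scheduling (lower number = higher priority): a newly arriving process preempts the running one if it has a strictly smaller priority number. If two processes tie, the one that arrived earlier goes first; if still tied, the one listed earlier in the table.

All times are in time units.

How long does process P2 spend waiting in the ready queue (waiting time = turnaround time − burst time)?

Timeline: | idle 0-4 | P6 4-13 | P1 13-14 | P4 14-15 | P1 15-22 | P3 22-30 | P5 30-38 | P2 38-48 |
Completion: P1=22  P2=48  P3=30  P4=15  P5=38  P6=13
Turnaround (C−A): P1=13  P2=44  P3=16  P4=1  P5=21  P6=9
Waiting(P2) = turnaround − burst = 44 − 10 = 34

34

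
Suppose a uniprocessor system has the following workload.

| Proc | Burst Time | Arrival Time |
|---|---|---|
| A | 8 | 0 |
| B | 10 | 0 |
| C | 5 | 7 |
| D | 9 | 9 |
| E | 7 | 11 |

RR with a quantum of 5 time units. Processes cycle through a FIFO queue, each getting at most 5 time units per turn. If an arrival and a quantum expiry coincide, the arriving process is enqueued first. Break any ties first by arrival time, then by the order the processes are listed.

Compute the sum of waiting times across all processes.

Schedule: | A 0-5 | B 5-10 | A 10-13 | C 13-18 | D 18-23 | B 23-28 | E 28-33 | D 33-37 | E 37-39 |
Completion: A=13  B=28  C=18  D=37  E=39
Waiting = turnaround − burst: A=5, B=18, C=6, D=19, E=21
Total waiting = 5 + 18 + 6 + 19 + 21 = 69

69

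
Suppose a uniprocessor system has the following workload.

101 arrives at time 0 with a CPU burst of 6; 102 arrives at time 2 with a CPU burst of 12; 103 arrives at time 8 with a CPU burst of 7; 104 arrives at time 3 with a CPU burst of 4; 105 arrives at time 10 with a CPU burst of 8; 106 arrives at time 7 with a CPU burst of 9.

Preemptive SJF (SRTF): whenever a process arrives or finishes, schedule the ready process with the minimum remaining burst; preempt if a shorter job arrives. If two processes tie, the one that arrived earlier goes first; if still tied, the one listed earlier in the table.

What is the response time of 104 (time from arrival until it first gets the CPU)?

Timeline: | 101 0-6 | 104 6-10 | 103 10-17 | 105 17-25 | 106 25-34 | 102 34-46 |
Completion: 101=6  102=46  103=17  104=10  105=25  106=34
Response(104) = first start − arrival = 6 − 3 = 3

3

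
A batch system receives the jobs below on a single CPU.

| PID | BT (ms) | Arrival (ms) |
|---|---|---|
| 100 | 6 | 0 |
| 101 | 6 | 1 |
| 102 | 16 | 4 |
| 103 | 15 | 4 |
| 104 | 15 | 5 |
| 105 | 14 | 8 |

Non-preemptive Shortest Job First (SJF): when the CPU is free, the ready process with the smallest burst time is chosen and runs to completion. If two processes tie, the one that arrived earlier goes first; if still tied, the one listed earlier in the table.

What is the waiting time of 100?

Timeline: | 100 0-6 | 101 6-12 | 105 12-26 | 103 26-41 | 104 41-56 | 102 56-72 |
Completion: 100=6  101=12  102=72  103=41  104=56  105=26
Turnaround (C−A): 100=6  101=11  102=68  103=37  104=51  105=18
Waiting(100) = turnaround − burst = 6 − 6 = 0

0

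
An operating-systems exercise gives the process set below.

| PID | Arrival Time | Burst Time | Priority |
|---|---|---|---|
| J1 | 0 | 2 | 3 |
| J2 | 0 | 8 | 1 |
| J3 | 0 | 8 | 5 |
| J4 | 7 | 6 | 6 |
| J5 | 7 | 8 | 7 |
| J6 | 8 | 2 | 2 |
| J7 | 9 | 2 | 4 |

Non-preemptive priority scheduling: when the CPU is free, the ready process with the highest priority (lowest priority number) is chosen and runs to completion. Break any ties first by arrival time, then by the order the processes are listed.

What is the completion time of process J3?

22

Schedule: | J2 0-8 | J6 8-10 | J1 10-12 | J7 12-14 | J3 14-22 | J4 22-28 | J5 28-36 |
Completion: J1=12  J2=8  J3=22  J4=28  J5=36  J6=10  J7=14
Turnaround (C−A): J1=12  J2=8  J3=22  J4=21  J5=29  J6=2  J7=5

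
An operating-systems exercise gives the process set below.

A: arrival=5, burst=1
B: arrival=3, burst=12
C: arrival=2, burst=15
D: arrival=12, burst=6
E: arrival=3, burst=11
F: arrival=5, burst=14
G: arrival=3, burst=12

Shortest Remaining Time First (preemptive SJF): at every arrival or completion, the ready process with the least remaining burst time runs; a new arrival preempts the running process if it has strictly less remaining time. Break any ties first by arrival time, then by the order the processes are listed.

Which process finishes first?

A

Schedule: | idle 0-2 | C 2-3 | E 3-5 | A 5-6 | E 6-15 | D 15-21 | B 21-33 | G 33-45 | C 45-59 | F 59-73 |
Completion: A=6  B=33  C=59  D=21  E=15  F=73  G=45
Turnaround (C−A): A=1  B=30  C=57  D=9  E=12  F=68  G=42
Finish order: A → E → D → B → G → C → F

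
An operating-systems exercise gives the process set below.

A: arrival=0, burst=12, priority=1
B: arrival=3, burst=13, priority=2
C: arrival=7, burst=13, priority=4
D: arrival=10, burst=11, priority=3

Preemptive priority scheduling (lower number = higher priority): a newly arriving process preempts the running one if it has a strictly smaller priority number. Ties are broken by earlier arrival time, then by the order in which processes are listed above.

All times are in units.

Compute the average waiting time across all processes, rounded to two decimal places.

Schedule: | A 0-12 | B 12-25 | D 25-36 | C 36-49 |
Completion: A=12  B=25  C=49  D=36
Waiting times: A=0, B=9, C=29, D=15
Average waiting = (0+9+29+15) / 4 = 53/4 = 13.25

13.25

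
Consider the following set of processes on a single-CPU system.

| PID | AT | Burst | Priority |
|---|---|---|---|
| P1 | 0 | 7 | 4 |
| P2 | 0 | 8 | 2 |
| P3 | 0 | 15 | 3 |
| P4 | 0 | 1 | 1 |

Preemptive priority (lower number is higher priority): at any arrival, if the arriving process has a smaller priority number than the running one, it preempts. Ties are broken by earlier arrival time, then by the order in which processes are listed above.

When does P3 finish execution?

24

Gantt: | P4 0-1 | P2 1-9 | P3 9-24 | P1 24-31 |
Completion: P1=31  P2=9  P3=24  P4=1
Turnaround (C−A): P1=31  P2=9  P3=24  P4=1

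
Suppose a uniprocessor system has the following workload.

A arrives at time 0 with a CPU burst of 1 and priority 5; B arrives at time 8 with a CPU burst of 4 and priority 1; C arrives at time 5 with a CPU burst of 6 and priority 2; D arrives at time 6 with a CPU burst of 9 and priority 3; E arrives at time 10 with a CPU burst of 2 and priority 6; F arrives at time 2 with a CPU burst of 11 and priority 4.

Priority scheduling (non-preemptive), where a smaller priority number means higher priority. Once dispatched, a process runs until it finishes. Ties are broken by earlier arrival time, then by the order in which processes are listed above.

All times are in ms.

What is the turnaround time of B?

Gantt: | A 0-1 | idle 1-2 | F 2-13 | B 13-17 | C 17-23 | D 23-32 | E 32-34 |
Completion: A=1  B=17  C=23  D=32  E=34  F=13
Turnaround(B) = completion − arrival = 17 − 8 = 9

9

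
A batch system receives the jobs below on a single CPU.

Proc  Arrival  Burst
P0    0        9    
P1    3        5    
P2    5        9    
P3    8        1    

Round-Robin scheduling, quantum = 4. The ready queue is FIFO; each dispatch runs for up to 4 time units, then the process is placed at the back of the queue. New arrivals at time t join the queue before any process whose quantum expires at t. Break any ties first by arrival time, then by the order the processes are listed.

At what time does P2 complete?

24

Timeline: | P0 0-4 | P1 4-8 | P0 8-12 | P2 12-16 | P3 16-17 | P1 17-18 | P0 18-19 | P2 19-24 |
Completion: P0=19  P1=18  P2=24  P3=17
Turnaround (C−A): P0=19  P1=15  P2=19  P3=9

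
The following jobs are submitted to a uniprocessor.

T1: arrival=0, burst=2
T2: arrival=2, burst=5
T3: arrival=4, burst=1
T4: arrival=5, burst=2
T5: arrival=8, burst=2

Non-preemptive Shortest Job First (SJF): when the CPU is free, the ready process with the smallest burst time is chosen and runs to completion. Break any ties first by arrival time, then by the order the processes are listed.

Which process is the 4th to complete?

Gantt: | T1 0-2 | T2 2-7 | T3 7-8 | T4 8-10 | T5 10-12 |
Completion: T1=2  T2=7  T3=8  T4=10  T5=12
Turnaround (C−A): T1=2  T2=5  T3=4  T4=5  T5=4
Finish order: T1 → T2 → T3 → T4 → T5

T4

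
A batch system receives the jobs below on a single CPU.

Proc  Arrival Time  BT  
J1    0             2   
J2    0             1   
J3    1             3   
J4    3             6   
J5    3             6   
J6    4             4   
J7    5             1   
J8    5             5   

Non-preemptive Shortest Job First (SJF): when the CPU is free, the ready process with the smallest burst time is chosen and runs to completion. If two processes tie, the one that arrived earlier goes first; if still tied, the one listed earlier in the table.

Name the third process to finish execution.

Gantt: | J2 0-1 | J1 1-3 | J3 3-6 | J7 6-7 | J6 7-11 | J8 11-16 | J4 16-22 | J5 22-28 |
Completion: J1=3  J2=1  J3=6  J4=22  J5=28  J6=11  J7=7  J8=16
Turnaround (C−A): J1=3  J2=1  J3=5  J4=19  J5=25  J6=7  J7=2  J8=11
Finish order: J2 → J1 → J3 → J7 → J6 → J8 → J4 → J5

J3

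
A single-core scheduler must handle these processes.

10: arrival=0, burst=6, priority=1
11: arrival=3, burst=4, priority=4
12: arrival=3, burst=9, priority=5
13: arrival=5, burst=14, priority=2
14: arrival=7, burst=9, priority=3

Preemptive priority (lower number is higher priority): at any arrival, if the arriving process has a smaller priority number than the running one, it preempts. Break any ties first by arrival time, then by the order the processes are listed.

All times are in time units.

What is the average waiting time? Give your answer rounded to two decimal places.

Schedule: | 10 0-6 | 13 6-20 | 14 20-29 | 11 29-33 | 12 33-42 |
Completion: 10=6  11=33  12=42  13=20  14=29
Turnaround (C−A): 10=6  11=30  12=39  13=15  14=22
Waiting times: 10=0, 11=26, 12=30, 13=1, 14=13
Average waiting = (0+26+30+1+13) / 5 = 70/5 = 14.00

14.00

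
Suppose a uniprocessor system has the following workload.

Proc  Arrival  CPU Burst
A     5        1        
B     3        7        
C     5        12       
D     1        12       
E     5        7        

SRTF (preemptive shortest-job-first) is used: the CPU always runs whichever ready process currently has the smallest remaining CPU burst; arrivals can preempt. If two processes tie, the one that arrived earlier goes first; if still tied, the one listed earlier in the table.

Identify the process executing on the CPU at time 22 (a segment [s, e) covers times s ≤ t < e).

Timeline: | idle 0-1 | D 1-3 | B 3-5 | A 5-6 | B 6-11 | E 11-18 | D 18-28 | C 28-40 |
Completion: A=6  B=11  C=40  D=28  E=18

D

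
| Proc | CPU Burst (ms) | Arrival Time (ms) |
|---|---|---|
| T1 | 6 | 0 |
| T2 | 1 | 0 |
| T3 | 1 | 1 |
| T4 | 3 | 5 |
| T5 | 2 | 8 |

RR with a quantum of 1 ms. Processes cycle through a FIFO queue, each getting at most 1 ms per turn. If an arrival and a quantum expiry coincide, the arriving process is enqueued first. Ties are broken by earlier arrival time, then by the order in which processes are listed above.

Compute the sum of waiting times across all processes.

Timeline: | T1 0-1 | T2 1-2 | T3 2-3 | T1 3-5 | T4 5-6 | T1 6-7 | T4 7-8 | T1 8-9 | T5 9-10 | T4 10-11 | T1 11-12 | T5 12-13 |
Completion: T1=12  T2=2  T3=3  T4=11  T5=13
Turnaround (C−A): T1=12  T2=2  T3=2  T4=6  T5=5
Waiting = turnaround − burst: T1=6, T2=1, T3=1, T4=3, T5=3
Total waiting = 6 + 1 + 1 + 3 + 3 = 14

14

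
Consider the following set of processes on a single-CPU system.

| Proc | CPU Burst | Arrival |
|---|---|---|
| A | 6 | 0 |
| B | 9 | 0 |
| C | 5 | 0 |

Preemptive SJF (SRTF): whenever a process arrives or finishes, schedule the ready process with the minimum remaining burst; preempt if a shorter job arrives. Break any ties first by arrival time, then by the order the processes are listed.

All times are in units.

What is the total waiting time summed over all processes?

16

Gantt: | C 0-5 | A 5-11 | B 11-20 |
Completion: A=11  B=20  C=5
Turnaround (C−A): A=11  B=20  C=5
Waiting = turnaround − burst: A=5, B=11, C=0
Total waiting = 5 + 11 + 0 = 16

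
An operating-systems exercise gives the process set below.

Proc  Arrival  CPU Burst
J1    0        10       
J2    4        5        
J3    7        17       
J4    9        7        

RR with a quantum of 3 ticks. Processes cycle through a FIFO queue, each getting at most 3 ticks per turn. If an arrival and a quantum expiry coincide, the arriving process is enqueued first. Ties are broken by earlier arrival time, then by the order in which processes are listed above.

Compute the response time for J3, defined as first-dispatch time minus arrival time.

Gantt: | J1 0-6 | J2 6-9 | J1 9-12 | J3 12-15 | J4 15-18 | J2 18-20 | J1 20-21 | J3 21-24 | J4 24-27 | J3 27-30 | J4 30-31 | J3 31-39 |
Completion: J1=21  J2=20  J3=39  J4=31
Response(J3) = first start − arrival = 12 − 7 = 5

5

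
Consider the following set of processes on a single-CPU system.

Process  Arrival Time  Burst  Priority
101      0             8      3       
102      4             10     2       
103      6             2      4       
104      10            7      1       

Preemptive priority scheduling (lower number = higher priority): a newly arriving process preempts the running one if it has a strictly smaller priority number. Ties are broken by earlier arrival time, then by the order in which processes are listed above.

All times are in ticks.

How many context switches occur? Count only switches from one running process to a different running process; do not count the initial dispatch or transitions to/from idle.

Schedule: | 101 0-4 | 102 4-10 | 104 10-17 | 102 17-21 | 101 21-25 | 103 25-27 |
Completion: 101=25  102=21  103=27  104=17

5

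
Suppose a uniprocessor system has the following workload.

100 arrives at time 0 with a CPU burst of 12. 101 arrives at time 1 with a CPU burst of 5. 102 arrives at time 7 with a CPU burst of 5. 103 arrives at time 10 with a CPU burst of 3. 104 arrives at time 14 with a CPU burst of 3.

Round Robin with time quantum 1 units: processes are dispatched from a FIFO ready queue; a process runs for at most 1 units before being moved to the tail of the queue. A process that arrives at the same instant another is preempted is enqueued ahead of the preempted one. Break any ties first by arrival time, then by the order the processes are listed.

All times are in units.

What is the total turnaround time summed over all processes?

74

Timeline: | 100 0-1 | 101 1-2 | 100 2-3 | 101 3-4 | 100 4-5 | 101 5-6 | 100 6-7 | 101 7-8 | 102 8-9 | 100 9-10 | 101 10-11 | 102 11-12 | 103 12-13 | 100 13-14 | 102 14-15 | 103 15-16 | 104 16-17 | 100 17-18 | 102 18-19 | 103 19-20 | 104 20-21 | 100 21-22 | 102 22-23 | 104 23-24 | 100 24-28 |
Completion: 100=28  101=11  102=23  103=20  104=24
Turnaround = completion − arrival: 100=28, 101=10, 102=16, 103=10, 104=10
Total turnaround = 28 + 10 + 16 + 10 + 10 = 74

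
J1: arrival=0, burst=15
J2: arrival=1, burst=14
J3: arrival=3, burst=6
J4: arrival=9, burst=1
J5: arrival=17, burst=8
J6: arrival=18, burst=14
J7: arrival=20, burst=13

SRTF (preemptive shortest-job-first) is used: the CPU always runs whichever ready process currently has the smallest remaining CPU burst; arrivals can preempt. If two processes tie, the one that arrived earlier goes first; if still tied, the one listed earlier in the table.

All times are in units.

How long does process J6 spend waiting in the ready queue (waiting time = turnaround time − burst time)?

39

Gantt: | J1 0-3 | J3 3-9 | J4 9-10 | J1 10-22 | J5 22-30 | J7 30-43 | J2 43-57 | J6 57-71 |
Completion: J1=22  J2=57  J3=9  J4=10  J5=30  J6=71  J7=43
Waiting(J6) = turnaround − burst = 53 − 14 = 39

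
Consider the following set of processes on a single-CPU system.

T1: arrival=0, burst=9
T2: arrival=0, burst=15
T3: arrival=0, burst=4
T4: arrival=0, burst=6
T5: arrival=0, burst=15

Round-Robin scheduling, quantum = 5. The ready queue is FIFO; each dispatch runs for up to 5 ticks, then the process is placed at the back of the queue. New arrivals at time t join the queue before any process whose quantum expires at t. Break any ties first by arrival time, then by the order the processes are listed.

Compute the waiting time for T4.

Schedule: | T1 0-5 | T2 5-10 | T3 10-14 | T4 14-19 | T5 19-24 | T1 24-28 | T2 28-33 | T4 33-34 | T5 34-39 | T2 39-44 | T5 44-49 |
Completion: T1=28  T2=44  T3=14  T4=34  T5=49
Waiting(T4) = turnaround − burst = 34 − 6 = 28

28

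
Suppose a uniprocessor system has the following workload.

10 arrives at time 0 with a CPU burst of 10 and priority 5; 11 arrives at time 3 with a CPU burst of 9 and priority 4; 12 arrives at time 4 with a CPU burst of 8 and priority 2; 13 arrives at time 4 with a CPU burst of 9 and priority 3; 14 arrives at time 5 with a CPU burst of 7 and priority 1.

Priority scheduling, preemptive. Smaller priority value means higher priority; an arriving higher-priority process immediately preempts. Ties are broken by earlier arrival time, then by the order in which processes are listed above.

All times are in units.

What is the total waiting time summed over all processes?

79

Gantt: | 10 0-3 | 11 3-4 | 12 4-5 | 14 5-12 | 12 12-19 | 13 19-28 | 11 28-36 | 10 36-43 |
Completion: 10=43  11=36  12=19  13=28  14=12
Turnaround (C−A): 10=43  11=33  12=15  13=24  14=7
Waiting = turnaround − burst: 10=33, 11=24, 12=7, 13=15, 14=0
Total waiting = 33 + 24 + 7 + 15 + 0 = 79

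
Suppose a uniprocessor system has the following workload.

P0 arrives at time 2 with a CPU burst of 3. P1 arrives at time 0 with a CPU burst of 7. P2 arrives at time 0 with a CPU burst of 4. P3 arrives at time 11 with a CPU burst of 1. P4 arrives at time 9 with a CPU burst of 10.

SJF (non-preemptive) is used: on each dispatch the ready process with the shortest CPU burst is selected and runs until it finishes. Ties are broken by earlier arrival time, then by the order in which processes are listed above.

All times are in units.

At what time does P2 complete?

Timeline: | P2 0-4 | P0 4-7 | P1 7-14 | P3 14-15 | P4 15-25 |
Completion: P0=7  P1=14  P2=4  P3=15  P4=25
Turnaround (C−A): P0=5  P1=14  P2=4  P3=4  P4=16

4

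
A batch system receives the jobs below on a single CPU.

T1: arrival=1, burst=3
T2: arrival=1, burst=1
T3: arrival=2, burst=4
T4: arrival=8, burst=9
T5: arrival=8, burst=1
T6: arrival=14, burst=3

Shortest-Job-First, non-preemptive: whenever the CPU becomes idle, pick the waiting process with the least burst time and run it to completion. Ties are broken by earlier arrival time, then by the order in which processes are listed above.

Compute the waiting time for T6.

Gantt: | idle 0-1 | T2 1-2 | T1 2-5 | T3 5-9 | T5 9-10 | T4 10-19 | T6 19-22 |
Completion: T1=5  T2=2  T3=9  T4=19  T5=10  T6=22
Waiting(T6) = turnaround − burst = 8 − 3 = 5

5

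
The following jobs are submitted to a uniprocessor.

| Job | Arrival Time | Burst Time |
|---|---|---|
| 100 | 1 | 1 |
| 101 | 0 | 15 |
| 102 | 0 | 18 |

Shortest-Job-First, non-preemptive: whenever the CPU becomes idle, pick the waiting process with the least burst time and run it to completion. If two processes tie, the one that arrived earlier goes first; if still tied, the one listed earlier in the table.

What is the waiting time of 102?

Timeline: | 101 0-15 | 100 15-16 | 102 16-34 |
Completion: 100=16  101=15  102=34
Turnaround (C−A): 100=15  101=15  102=34
Waiting(102) = turnaround − burst = 34 − 18 = 16

16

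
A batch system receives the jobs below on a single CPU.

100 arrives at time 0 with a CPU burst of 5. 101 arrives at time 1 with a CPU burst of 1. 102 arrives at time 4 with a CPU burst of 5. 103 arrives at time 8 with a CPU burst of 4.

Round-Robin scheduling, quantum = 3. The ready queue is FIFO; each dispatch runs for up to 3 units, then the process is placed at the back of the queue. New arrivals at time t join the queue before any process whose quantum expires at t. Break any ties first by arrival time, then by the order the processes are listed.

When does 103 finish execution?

15

Timeline: | 100 0-3 | 101 3-4 | 100 4-6 | 102 6-9 | 103 9-12 | 102 12-14 | 103 14-15 |
Completion: 100=6  101=4  102=14  103=15
Turnaround (C−A): 100=6  101=3  102=10  103=7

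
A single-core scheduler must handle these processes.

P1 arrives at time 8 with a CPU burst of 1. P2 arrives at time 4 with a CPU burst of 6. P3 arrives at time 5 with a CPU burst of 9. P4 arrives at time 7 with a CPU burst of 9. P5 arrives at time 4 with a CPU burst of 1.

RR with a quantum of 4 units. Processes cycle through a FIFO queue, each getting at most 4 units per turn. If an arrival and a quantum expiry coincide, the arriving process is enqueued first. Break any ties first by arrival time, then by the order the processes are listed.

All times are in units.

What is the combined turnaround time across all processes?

Timeline: | idle 0-4 | P2 4-8 | P5 8-9 | P3 9-13 | P4 13-17 | P1 17-18 | P2 18-20 | P3 20-24 | P4 24-28 | P3 28-29 | P4 29-30 |
Completion: P1=18  P2=20  P3=29  P4=30  P5=9
Turnaround (C−A): P1=10  P2=16  P3=24  P4=23  P5=5
Turnaround = completion − arrival: P1=10, P2=16, P3=24, P4=23, P5=5
Total turnaround = 10 + 16 + 24 + 23 + 5 = 78

78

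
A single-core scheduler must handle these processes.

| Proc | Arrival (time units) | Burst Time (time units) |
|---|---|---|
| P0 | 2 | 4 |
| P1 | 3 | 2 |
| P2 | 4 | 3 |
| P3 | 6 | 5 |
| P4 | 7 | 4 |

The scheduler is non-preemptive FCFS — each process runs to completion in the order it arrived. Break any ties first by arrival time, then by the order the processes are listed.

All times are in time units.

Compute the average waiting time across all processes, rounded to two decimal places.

4.20

Gantt: | idle 0-2 | P0 2-6 | P1 6-8 | P2 8-11 | P3 11-16 | P4 16-20 |
Completion: P0=6  P1=8  P2=11  P3=16  P4=20
Waiting times: P0=0, P1=3, P2=4, P3=5, P4=9
Average waiting = (0+3+4+5+9) / 5 = 21/5 = 4.20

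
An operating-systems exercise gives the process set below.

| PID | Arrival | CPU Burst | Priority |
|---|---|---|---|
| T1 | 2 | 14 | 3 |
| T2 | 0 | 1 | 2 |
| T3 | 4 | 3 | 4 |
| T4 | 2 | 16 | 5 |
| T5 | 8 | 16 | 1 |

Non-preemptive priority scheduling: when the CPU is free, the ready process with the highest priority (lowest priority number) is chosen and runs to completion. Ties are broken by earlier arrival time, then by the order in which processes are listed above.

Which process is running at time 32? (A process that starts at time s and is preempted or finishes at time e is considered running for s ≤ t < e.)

T3

Timeline: | T2 0-1 | idle 1-2 | T1 2-16 | T5 16-32 | T3 32-35 | T4 35-51 |
Completion: T1=16  T2=1  T3=35  T4=51  T5=32
Turnaround (C−A): T1=14  T2=1  T3=31  T4=49  T5=24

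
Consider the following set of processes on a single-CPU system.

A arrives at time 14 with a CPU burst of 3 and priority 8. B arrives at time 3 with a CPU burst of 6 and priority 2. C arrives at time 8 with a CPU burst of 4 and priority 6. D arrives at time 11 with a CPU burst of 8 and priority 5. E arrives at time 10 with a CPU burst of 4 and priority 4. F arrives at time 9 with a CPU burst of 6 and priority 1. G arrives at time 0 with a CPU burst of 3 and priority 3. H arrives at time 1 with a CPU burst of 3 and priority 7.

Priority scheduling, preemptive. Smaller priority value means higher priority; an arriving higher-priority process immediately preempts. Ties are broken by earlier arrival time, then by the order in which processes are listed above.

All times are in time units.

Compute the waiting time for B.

0

Gantt: | G 0-3 | B 3-9 | F 9-15 | E 15-19 | D 19-27 | C 27-31 | H 31-34 | A 34-37 |
Completion: A=37  B=9  C=31  D=27  E=19  F=15  G=3  H=34
Waiting(B) = turnaround − burst = 6 − 6 = 0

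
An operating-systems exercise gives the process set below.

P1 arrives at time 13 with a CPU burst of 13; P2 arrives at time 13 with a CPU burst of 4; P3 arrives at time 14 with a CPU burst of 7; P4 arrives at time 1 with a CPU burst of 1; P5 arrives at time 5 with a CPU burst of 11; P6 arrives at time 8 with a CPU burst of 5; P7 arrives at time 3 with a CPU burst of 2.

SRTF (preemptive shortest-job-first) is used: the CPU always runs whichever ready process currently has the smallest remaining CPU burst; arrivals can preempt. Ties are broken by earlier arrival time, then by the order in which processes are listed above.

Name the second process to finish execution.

P7

Gantt: | idle 0-1 | P4 1-2 | idle 2-3 | P7 3-5 | P5 5-8 | P6 8-13 | P2 13-17 | P3 17-24 | P5 24-32 | P1 32-45 |
Completion: P1=45  P2=17  P3=24  P4=2  P5=32  P6=13  P7=5
Turnaround (C−A): P1=32  P2=4  P3=10  P4=1  P5=27  P6=5  P7=2
Finish order: P4 → P7 → P6 → P2 → P3 → P5 → P1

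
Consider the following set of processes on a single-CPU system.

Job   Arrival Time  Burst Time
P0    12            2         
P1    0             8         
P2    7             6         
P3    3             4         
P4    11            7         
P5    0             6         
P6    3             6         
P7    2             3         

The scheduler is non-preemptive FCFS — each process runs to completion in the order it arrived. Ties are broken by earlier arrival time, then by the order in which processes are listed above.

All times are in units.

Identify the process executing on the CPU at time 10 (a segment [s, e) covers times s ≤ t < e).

Gantt: | P1 0-8 | P5 8-14 | P7 14-17 | P3 17-21 | P6 21-27 | P2 27-33 | P4 33-40 | P0 40-42 |
Completion: P0=42  P1=8  P2=33  P3=21  P4=40  P5=14  P6=27  P7=17
Turnaround (C−A): P0=30  P1=8  P2=26  P3=18  P4=29  P5=14  P6=24  P7=15

P5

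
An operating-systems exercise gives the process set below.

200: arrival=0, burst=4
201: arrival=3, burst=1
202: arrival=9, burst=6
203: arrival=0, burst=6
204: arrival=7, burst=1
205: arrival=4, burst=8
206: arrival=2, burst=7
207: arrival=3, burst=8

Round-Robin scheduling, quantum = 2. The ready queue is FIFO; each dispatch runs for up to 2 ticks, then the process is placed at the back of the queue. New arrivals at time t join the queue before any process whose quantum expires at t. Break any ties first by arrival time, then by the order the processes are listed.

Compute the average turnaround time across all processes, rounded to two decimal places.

Timeline: | 200 0-2 | 203 2-4 | 206 4-6 | 200 6-8 | 201 8-9 | 207 9-11 | 205 11-13 | 203 13-15 | 206 15-17 | 204 17-18 | 202 18-20 | 207 20-22 | 205 22-24 | 203 24-26 | 206 26-28 | 202 28-30 | 207 30-32 | 205 32-34 | 206 34-35 | 202 35-37 | 207 37-39 | 205 39-41 |
Completion: 200=8  201=9  202=37  203=26  204=18  205=41  206=35  207=39
Turnaround (C−A): 200=8  201=6  202=28  203=26  204=11  205=37  206=33  207=36
Turnaround times: 200=8, 201=6, 202=28, 203=26, 204=11, 205=37, 206=33, 207=36
Average turnaround = (8+6+28+26+11+37+33+36) / 8 = 185/8 = 23.13

23.13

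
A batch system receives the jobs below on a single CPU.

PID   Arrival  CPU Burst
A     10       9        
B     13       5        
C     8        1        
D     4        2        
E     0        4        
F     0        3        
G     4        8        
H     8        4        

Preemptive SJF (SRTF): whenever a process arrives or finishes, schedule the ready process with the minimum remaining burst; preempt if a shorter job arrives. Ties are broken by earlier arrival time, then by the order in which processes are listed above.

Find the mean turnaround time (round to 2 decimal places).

Gantt: | F 0-3 | E 3-4 | D 4-6 | E 6-9 | C 9-10 | H 10-14 | B 14-19 | G 19-27 | A 27-36 |
Completion: A=36  B=19  C=10  D=6  E=9  F=3  G=27  H=14
Turnaround (C−A): A=26  B=6  C=2  D=2  E=9  F=3  G=23  H=6
Turnaround times: A=26, B=6, C=2, D=2, E=9, F=3, G=23, H=6
Average turnaround = (26+6+2+2+9+3+23+6) / 8 = 77/8 = 9.63

9.63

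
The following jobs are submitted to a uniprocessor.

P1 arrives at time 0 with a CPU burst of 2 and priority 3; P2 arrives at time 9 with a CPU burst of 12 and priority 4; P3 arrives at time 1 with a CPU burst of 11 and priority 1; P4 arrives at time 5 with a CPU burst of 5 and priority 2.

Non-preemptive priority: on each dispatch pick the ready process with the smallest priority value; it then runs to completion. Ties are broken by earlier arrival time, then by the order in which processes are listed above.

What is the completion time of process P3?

13

Gantt: | P1 0-2 | P3 2-13 | P4 13-18 | P2 18-30 |
Completion: P1=2  P2=30  P3=13  P4=18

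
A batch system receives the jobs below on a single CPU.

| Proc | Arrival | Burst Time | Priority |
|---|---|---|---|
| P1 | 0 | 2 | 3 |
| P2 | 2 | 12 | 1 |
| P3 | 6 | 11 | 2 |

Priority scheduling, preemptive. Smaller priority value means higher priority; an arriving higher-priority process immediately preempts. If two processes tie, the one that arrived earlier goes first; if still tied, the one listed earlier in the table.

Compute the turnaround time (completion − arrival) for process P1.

Gantt: | P1 0-2 | P2 2-14 | P3 14-25 |
Completion: P1=2  P2=14  P3=25
Turnaround(P1) = completion − arrival = 2 − 0 = 2

2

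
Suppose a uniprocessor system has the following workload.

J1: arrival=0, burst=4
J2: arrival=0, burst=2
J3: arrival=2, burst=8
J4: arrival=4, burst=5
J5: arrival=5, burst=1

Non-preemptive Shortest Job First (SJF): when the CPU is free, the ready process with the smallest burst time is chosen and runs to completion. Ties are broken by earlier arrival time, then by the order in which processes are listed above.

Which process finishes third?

J5

Timeline: | J2 0-2 | J1 2-6 | J5 6-7 | J4 7-12 | J3 12-20 |
Completion: J1=6  J2=2  J3=20  J4=12  J5=7
Finish order: J2 → J1 → J5 → J4 → J3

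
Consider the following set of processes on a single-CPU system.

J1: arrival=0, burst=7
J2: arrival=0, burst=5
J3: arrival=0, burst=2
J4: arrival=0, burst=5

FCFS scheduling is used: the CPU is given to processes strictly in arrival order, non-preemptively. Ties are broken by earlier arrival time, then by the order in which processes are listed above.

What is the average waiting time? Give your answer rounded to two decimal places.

8.25

Timeline: | J1 0-7 | J2 7-12 | J3 12-14 | J4 14-19 |
Completion: J1=7  J2=12  J3=14  J4=19
Waiting times: J1=0, J2=7, J3=12, J4=14
Average waiting = (0+7+12+14) / 4 = 33/4 = 8.25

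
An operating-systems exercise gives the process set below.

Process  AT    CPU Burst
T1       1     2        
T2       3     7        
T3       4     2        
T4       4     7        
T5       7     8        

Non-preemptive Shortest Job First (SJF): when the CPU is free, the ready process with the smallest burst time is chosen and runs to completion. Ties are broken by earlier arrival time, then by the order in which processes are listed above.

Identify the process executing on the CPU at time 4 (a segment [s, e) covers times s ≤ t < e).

T2

Schedule: | idle 0-1 | T1 1-3 | T2 3-10 | T3 10-12 | T4 12-19 | T5 19-27 |
Completion: T1=3  T2=10  T3=12  T4=19  T5=27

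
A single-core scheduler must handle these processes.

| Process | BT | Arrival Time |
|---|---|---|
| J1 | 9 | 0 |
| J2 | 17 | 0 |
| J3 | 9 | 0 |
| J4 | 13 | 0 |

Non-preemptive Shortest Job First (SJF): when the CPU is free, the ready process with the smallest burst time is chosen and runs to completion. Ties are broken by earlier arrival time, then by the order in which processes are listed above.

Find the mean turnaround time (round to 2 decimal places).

26.50

Gantt: | J1 0-9 | J3 9-18 | J4 18-31 | J2 31-48 |
Completion: J1=9  J2=48  J3=18  J4=31
Turnaround times: J1=9, J2=48, J3=18, J4=31
Average turnaround = (9+48+18+31) / 4 = 106/4 = 26.50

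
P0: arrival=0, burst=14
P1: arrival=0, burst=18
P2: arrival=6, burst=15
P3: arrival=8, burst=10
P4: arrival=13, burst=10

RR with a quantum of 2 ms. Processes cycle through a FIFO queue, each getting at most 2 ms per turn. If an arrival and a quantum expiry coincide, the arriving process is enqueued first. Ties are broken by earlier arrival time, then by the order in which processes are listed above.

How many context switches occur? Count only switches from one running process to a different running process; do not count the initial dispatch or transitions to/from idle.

Gantt: | P0 0-2 | P1 2-4 | P0 4-6 | P1 6-8 | P2 8-10 | P0 10-12 | P3 12-14 | P1 14-16 | P2 16-18 | P0 18-20 | P4 20-22 | P3 22-24 | P1 24-26 | P2 26-28 | P0 28-30 | P4 30-32 | P3 32-34 | P1 34-36 | P2 36-38 | P0 38-40 | P4 40-42 | P3 42-44 | P1 44-46 | P2 46-48 | P0 48-50 | P4 50-52 | P3 52-54 | P1 54-56 | P2 56-58 | P4 58-60 | P1 60-62 | P2 62-64 | P1 64-66 | P2 66-67 |
Completion: P0=50  P1=66  P2=67  P3=54  P4=60
Turnaround (C−A): P0=50  P1=66  P2=61  P3=46  P4=47

33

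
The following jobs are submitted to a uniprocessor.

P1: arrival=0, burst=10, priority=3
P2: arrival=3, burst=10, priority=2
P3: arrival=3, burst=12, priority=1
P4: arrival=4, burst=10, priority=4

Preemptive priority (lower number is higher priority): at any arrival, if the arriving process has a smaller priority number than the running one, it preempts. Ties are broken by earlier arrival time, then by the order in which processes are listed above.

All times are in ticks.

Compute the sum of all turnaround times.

104

Gantt: | P1 0-3 | P3 3-15 | P2 15-25 | P1 25-32 | P4 32-42 |
Completion: P1=32  P2=25  P3=15  P4=42
Turnaround (C−A): P1=32  P2=22  P3=12  P4=38
Turnaround = completion − arrival: P1=32, P2=22, P3=12, P4=38
Total turnaround = 32 + 22 + 12 + 38 = 104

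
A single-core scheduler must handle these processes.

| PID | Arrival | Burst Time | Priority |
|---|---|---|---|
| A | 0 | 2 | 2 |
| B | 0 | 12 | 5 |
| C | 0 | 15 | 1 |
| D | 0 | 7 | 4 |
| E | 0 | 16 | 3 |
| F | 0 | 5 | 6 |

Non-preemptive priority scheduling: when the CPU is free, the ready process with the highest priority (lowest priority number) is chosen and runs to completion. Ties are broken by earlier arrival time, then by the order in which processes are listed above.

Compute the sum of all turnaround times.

Gantt: | C 0-15 | A 15-17 | E 17-33 | D 33-40 | B 40-52 | F 52-57 |
Completion: A=17  B=52  C=15  D=40  E=33  F=57
Turnaround (C−A): A=17  B=52  C=15  D=40  E=33  F=57
Turnaround = completion − arrival: A=17, B=52, C=15, D=40, E=33, F=57
Total turnaround = 17 + 52 + 15 + 40 + 33 + 57 = 214

214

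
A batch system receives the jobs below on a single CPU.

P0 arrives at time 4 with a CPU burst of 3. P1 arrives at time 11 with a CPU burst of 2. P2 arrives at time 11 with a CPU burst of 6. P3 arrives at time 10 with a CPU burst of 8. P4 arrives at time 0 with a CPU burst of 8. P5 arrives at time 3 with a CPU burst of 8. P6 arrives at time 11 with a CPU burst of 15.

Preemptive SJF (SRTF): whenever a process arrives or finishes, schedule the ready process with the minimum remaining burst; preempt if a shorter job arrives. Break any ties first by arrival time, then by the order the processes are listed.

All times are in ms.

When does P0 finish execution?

7

Gantt: | P4 0-4 | P0 4-7 | P4 7-11 | P1 11-13 | P2 13-19 | P5 19-27 | P3 27-35 | P6 35-50 |
Completion: P0=7  P1=13  P2=19  P3=35  P4=11  P5=27  P6=50
Turnaround (C−A): P0=3  P1=2  P2=8  P3=25  P4=11  P5=24  P6=39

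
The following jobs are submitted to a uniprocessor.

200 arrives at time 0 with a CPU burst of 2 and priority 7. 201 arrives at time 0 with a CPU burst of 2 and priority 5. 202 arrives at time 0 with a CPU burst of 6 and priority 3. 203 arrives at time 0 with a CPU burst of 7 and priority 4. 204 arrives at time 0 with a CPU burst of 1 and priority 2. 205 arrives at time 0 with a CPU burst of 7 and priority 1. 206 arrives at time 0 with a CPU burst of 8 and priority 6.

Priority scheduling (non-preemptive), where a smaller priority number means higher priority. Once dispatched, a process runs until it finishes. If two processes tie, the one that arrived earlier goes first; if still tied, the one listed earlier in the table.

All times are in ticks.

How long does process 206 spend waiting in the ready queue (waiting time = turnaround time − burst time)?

Gantt: | 205 0-7 | 204 7-8 | 202 8-14 | 203 14-21 | 201 21-23 | 206 23-31 | 200 31-33 |
Completion: 200=33  201=23  202=14  203=21  204=8  205=7  206=31
Turnaround (C−A): 200=33  201=23  202=14  203=21  204=8  205=7  206=31
Waiting(206) = turnaround − burst = 31 − 8 = 23

23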